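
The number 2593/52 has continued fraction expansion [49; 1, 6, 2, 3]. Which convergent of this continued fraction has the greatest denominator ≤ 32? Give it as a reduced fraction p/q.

748/15

a_0 = 49: 49/1  (≤ bound)
a_1 = 1: 50/1  (≤ bound)
a_2 = 6: 349/7  (≤ bound)
a_3 = 2: 748/15  (≤ bound)
a_4 = 3: 2593/52  (> 32, stop)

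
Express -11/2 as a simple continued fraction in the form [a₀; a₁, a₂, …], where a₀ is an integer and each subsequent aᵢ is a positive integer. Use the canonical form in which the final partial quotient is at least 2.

[-6; 2]

Run the Euclidean algorithm, recording each quotient:
⌊-11/2⌋ = -6, remainder 1
⌊2/1⌋ = 2, remainder 0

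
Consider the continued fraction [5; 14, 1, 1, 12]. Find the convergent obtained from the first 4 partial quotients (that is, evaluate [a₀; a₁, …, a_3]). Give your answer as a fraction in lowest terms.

a_0 = 5: 5/1
a_1 = 14: 71/14
a_2 = 1: 76/15
a_3 = 1: 147/29

147/29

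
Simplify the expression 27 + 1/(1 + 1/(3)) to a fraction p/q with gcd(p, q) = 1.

Start with 3.
1 + 1/(3/1) = 1 + 1/3 = 4/3
27 + 1/(4/3) = 27 + 3/4 = 111/4

111/4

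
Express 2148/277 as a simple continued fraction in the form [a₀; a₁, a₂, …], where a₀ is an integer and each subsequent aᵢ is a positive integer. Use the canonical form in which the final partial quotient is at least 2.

Run the Euclidean algorithm, recording each quotient:
2148 = 7·277 + 209, so a_0 = 7
277 = 1·209 + 68, so a_1 = 1
209 = 3·68 + 5, so a_2 = 3
68 = 13·5 + 3, so a_3 = 13
5 = 1·3 + 2, so a_4 = 1
3 = 1·2 + 1, so a_5 = 1
2 = 2·1 + 0, so a_6 = 2

[7; 1, 3, 13, 1, 1, 2]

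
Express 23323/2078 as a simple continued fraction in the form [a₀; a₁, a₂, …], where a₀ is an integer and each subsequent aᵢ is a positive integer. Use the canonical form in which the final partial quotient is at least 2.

[11; 4, 2, 7, 1, 1, 14]

Repeatedly divide and take the remainder:
23323 ÷ 2078 → quotient 11, remainder 465
2078 ÷ 465 → quotient 4, remainder 218
465 ÷ 218 → quotient 2, remainder 29
218 ÷ 29 → quotient 7, remainder 15
29 ÷ 15 → quotient 1, remainder 14
15 ÷ 14 → quotient 1, remainder 1
14 ÷ 1 → quotient 14, remainder 0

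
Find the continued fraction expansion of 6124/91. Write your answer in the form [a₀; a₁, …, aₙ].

Repeatedly divide and take the remainder:
6124 = 67·91 + 27, so a_0 = 67
91 = 3·27 + 10, so a_1 = 3
27 = 2·10 + 7, so a_2 = 2
10 = 1·7 + 3, so a_3 = 1
7 = 2·3 + 1, so a_4 = 2
3 = 3·1 + 0, so a_5 = 3

[67; 3, 2, 1, 2, 3]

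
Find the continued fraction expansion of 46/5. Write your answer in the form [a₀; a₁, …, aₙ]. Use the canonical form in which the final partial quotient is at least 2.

[9; 5]

46 = 9·5 + 1, so a_0 = 9
5 = 5·1 + 0, so a_1 = 5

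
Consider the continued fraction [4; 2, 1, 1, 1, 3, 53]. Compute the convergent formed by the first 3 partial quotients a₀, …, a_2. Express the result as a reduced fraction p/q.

13/3

a_0 = 4: 4/1
a_1 = 2: 9/2
a_2 = 1: 13/3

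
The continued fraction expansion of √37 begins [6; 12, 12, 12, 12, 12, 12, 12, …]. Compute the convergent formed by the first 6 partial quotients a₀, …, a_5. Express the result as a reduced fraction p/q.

1555849/255780

a_0 = 6: 6/1
a_1 = 12: 73/12
a_2 = 12: 882/145
a_3 = 12: 10657/1752
a_4 = 12: 128766/21169
a_5 = 12: 1555849/255780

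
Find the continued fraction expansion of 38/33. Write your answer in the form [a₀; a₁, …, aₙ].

[1; 6, 1, 1, 2]

38 = 1·33 + 5, so a_0 = 1
33 = 6·5 + 3, so a_1 = 6
5 = 1·3 + 2, so a_2 = 1
3 = 1·2 + 1, so a_3 = 1
2 = 2·1 + 0, so a_4 = 2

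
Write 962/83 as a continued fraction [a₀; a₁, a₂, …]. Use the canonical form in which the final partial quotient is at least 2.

[11; 1, 1, 2, 3, 1, 3]

⌊962/83⌋ = 11, remainder 49
⌊83/49⌋ = 1, remainder 34
⌊49/34⌋ = 1, remainder 15
⌊34/15⌋ = 2, remainder 4
⌊15/4⌋ = 3, remainder 3
⌊4/3⌋ = 1, remainder 1
⌊3/1⌋ = 3, remainder 0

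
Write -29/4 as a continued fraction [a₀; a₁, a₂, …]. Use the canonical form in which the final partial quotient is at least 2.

[-8; 1, 3]

Run the Euclidean algorithm, recording each quotient:
-29 = -8·4 + 3, so a_0 = -8
4 = 1·3 + 1, so a_1 = 1
3 = 3·1 + 0, so a_2 = 3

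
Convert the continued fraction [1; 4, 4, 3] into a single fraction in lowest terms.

68/55

a_0 = 1: 1/1
a_1 = 4: 5/4
a_2 = 4: 21/17
a_3 = 3: 68/55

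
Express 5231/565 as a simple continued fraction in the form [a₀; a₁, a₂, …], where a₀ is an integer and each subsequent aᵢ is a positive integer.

⌊5231/565⌋ = 9, remainder 146
⌊565/146⌋ = 3, remainder 127
⌊146/127⌋ = 1, remainder 19
⌊127/19⌋ = 6, remainder 13
⌊19/13⌋ = 1, remainder 6
⌊13/6⌋ = 2, remainder 1
⌊6/1⌋ = 6, remainder 0

[9; 3, 1, 6, 1, 2, 6]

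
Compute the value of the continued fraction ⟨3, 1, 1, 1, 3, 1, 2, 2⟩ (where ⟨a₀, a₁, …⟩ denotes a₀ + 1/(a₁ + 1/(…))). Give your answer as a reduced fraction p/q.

335/92

Start with 2.
2 + 1/(2/1) = 2 + 1/2 = 5/2
1 + 1/(5/2) = 1 + 2/5 = 7/5
3 + 1/(7/5) = 3 + 5/7 = 26/7
1 + 1/(26/7) = 1 + 7/26 = 33/26
1 + 1/(33/26) = 1 + 26/33 = 59/33
1 + 1/(59/33) = 1 + 33/59 = 92/59
3 + 1/(92/59) = 3 + 59/92 = 335/92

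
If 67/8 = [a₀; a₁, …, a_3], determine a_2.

1

⌊67/8⌋ = 8, remainder 3
⌊8/3⌋ = 2, remainder 2
⌊3/2⌋ = 1, remainder 1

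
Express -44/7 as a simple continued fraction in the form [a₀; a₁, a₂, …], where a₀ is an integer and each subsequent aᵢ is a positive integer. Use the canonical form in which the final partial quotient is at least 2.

Apply division with remainder until the remainder is 0:
⌊-44/7⌋ = -7, remainder 5
⌊7/5⌋ = 1, remainder 2
⌊5/2⌋ = 2, remainder 1
⌊2/1⌋ = 2, remainder 0

[-7; 1, 2, 2]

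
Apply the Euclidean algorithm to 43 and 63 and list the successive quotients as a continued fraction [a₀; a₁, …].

43 = 0·63 + 43, so a_0 = 0
63 = 1·43 + 20, so a_1 = 1
43 = 2·20 + 3, so a_2 = 2
20 = 6·3 + 2, so a_3 = 6
3 = 1·2 + 1, so a_4 = 1
2 = 2·1 + 0, so a_5 = 2

[0; 1, 2, 6, 1, 2]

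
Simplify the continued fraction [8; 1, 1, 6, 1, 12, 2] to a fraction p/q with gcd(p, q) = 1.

3422/401

Start with 2.
12 + 1/(2/1) = 12 + 1/2 = 25/2
1 + 1/(25/2) = 1 + 2/25 = 27/25
6 + 1/(27/25) = 6 + 25/27 = 187/27
1 + 1/(187/27) = 1 + 27/187 = 214/187
1 + 1/(214/187) = 1 + 187/214 = 401/214
8 + 1/(401/214) = 8 + 214/401 = 3422/401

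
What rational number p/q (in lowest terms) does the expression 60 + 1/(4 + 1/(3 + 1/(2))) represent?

1807/30

a_0 = 60: 60/1
a_1 = 4: 241/4
a_2 = 3: 783/13
a_3 = 2: 1807/30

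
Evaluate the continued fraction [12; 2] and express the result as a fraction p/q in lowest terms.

25/2

Start with 2.
12 + 1/(2/1) = 12 + 1/2 = 25/2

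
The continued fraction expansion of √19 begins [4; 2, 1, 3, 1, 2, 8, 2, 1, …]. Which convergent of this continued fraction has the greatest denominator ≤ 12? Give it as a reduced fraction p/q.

a_0 = 4: 4/1  (≤ bound)
a_1 = 2: 9/2  (≤ bound)
a_2 = 1: 13/3  (≤ bound)
a_3 = 3: 48/11  (≤ bound)
a_4 = 1: 61/14  (> 12, stop)

48/11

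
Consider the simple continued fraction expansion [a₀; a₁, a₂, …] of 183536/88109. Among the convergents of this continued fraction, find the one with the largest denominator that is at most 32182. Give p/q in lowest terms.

List convergents until the denominator exceeds the bound:
a_0 = 2: 2/1  (≤ bound)
a_1 = 12: 25/12  (≤ bound)
a_2 = 24: 602/289  (≤ bound)
a_3 = 1: 627/301  (≤ bound)
a_4 = 40: 25682/12329  (≤ bound)
a_5 = 1: 26309/12630  (≤ bound)
a_6 = 6: 183536/88109  (> 32182, stop)

26309/12630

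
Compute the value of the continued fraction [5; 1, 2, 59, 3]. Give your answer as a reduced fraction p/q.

3044/537

a_0 = 5: 5/1
a_1 = 1: 6/1
a_2 = 2: 17/3
a_3 = 59: 1009/178
a_4 = 3: 3044/537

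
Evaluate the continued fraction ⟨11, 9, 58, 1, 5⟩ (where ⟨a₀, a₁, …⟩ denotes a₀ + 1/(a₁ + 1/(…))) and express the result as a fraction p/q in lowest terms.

a_0 = 11: 11/1
a_1 = 9: 100/9
a_2 = 58: 5811/523
a_3 = 1: 5911/532
a_4 = 5: 35366/3183

35366/3183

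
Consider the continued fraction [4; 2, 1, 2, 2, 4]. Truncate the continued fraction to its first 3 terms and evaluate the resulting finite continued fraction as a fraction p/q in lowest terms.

13/3

Build up convergents one term at a time:
a_0 = 4: 4/1
a_1 = 2: 9/2
a_2 = 1: 13/3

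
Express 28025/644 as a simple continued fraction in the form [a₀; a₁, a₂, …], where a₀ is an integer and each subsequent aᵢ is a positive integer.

[43; 1, 1, 14, 7, 3]

Repeatedly divide and take the remainder:
⌊28025/644⌋ = 43, remainder 333
⌊644/333⌋ = 1, remainder 311
⌊333/311⌋ = 1, remainder 22
⌊311/22⌋ = 14, remainder 3
⌊22/3⌋ = 7, remainder 1
⌊3/1⌋ = 3, remainder 0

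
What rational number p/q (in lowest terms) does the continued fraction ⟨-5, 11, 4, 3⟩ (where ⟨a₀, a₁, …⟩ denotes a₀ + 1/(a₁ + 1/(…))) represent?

-717/146

Compute successive convergents:
a_0 = -5: -5/1
a_1 = 11: -54/11
a_2 = 4: -221/45
a_3 = 3: -717/146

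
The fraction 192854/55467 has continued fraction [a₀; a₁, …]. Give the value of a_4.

Apply division with remainder until the remainder is 0:
⌊192854/55467⌋ = 3, remainder 26453
⌊55467/26453⌋ = 2, remainder 2561
⌊26453/2561⌋ = 10, remainder 843
⌊2561/843⌋ = 3, remainder 32
⌊843/32⌋ = 26, remainder 11

26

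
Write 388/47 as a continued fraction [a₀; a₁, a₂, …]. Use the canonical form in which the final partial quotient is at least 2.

[8; 3, 1, 11]

388 ÷ 47 → quotient 8, remainder 12
47 ÷ 12 → quotient 3, remainder 11
12 ÷ 11 → quotient 1, remainder 1
11 ÷ 1 → quotient 11, remainder 0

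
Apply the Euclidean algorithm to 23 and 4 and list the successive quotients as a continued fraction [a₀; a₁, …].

[5; 1, 3]

Repeatedly divide and take the remainder:
⌊23/4⌋ = 5, remainder 3
⌊4/3⌋ = 1, remainder 1
⌊3/1⌋ = 3, remainder 0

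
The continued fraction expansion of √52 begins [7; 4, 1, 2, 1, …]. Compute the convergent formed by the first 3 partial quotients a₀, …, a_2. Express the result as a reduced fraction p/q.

36/5

a_0 = 7: 7/1
a_1 = 4: 29/4
a_2 = 1: 36/5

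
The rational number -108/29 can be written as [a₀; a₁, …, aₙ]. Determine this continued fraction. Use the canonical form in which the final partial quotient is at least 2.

[-4; 3, 1, 1, 1, 2]

-108 = -4·29 + 8, so a_0 = -4
29 = 3·8 + 5, so a_1 = 3
8 = 1·5 + 3, so a_2 = 1
5 = 1·3 + 2, so a_3 = 1
3 = 1·2 + 1, so a_4 = 1
2 = 2·1 + 0, so a_5 = 2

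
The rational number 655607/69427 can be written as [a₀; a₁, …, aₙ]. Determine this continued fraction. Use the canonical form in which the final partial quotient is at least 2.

655607 = 9·69427 + 30764, so a_0 = 9
69427 = 2·30764 + 7899, so a_1 = 2
30764 = 3·7899 + 7067, so a_2 = 3
7899 = 1·7067 + 832, so a_3 = 1
7067 = 8·832 + 411, so a_4 = 8
832 = 2·411 + 10, so a_5 = 2
411 = 41·10 + 1, so a_6 = 41
10 = 10·1 + 0, so a_7 = 10

[9; 2, 3, 1, 8, 2, 41, 10]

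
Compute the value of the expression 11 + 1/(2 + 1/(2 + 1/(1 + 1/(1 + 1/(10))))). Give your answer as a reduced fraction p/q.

Build up convergents one term at a time:
a_0 = 11: 11/1
a_1 = 2: 23/2
a_2 = 2: 57/5
a_3 = 1: 80/7
a_4 = 1: 137/12
a_5 = 10: 1450/127

1450/127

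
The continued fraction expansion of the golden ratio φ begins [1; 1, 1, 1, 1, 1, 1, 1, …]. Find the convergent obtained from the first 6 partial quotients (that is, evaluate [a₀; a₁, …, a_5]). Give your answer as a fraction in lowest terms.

13/8

Starting at the tail and folding back:
Start with 1.
1 + 1/(1/1) = 1 + 1/1 = 2/1
1 + 1/(2/1) = 1 + 1/2 = 3/2
1 + 1/(3/2) = 1 + 2/3 = 5/3
1 + 1/(5/3) = 1 + 3/5 = 8/5
1 + 1/(8/5) = 1 + 5/8 = 13/8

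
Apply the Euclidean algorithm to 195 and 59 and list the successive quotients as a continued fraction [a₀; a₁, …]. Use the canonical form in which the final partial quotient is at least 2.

Repeatedly divide and take the remainder:
⌊195/59⌋ = 3, remainder 18
⌊59/18⌋ = 3, remainder 5
⌊18/5⌋ = 3, remainder 3
⌊5/3⌋ = 1, remainder 2
⌊3/2⌋ = 1, remainder 1
⌊2/1⌋ = 2, remainder 0

[3; 3, 3, 1, 1, 2]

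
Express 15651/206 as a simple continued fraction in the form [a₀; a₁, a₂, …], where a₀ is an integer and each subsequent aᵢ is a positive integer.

15651 = 75·206 + 201, so a_0 = 75
206 = 1·201 + 5, so a_1 = 1
201 = 40·5 + 1, so a_2 = 40
5 = 5·1 + 0, so a_3 = 5

[75; 1, 40, 5]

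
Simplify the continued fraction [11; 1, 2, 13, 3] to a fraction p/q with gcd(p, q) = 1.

Start with 3.
13 + 1/(3/1) = 13 + 1/3 = 40/3
2 + 1/(40/3) = 2 + 3/40 = 83/40
1 + 1/(83/40) = 1 + 40/83 = 123/83
11 + 1/(123/83) = 11 + 83/123 = 1436/123

1436/123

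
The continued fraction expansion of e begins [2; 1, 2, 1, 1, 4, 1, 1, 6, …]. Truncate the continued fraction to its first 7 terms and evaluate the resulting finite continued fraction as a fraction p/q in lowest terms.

106/39

Start with 1.
4 + 1/(1/1) = 4 + 1/1 = 5/1
1 + 1/(5/1) = 1 + 1/5 = 6/5
1 + 1/(6/5) = 1 + 5/6 = 11/6
2 + 1/(11/6) = 2 + 6/11 = 28/11
1 + 1/(28/11) = 1 + 11/28 = 39/28
2 + 1/(39/28) = 2 + 28/39 = 106/39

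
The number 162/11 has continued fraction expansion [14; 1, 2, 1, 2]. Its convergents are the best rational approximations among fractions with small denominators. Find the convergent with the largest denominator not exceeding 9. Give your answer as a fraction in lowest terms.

a_0 = 14: 14/1  (≤ bound)
a_1 = 1: 15/1  (≤ bound)
a_2 = 2: 44/3  (≤ bound)
a_3 = 1: 59/4  (≤ bound)
a_4 = 2: 162/11  (> 9, stop)

59/4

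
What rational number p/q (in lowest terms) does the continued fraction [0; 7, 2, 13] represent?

Build up convergents one term at a time:
a_0 = 0: 0/1
a_1 = 7: 1/7
a_2 = 2: 2/15
a_3 = 13: 27/202

27/202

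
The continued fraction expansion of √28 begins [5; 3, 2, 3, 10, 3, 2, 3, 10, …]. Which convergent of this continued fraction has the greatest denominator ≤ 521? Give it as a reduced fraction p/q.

a_0 = 5: 5/1  (≤ bound)
a_1 = 3: 16/3  (≤ bound)
a_2 = 2: 37/7  (≤ bound)
a_3 = 3: 127/24  (≤ bound)
a_4 = 10: 1307/247  (≤ bound)
a_5 = 3: 4048/765  (> 521, stop)

1307/247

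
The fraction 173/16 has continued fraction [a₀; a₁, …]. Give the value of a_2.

Repeatedly divide and take the remainder:
⌊173/16⌋ = 10, remainder 13
⌊16/13⌋ = 1, remainder 3
⌊13/3⌋ = 4, remainder 1

4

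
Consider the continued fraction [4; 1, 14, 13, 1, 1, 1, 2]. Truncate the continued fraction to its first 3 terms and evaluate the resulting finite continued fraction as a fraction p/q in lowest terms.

Start with 14.
1 + 1/(14/1) = 1 + 1/14 = 15/14
4 + 1/(15/14) = 4 + 14/15 = 74/15

74/15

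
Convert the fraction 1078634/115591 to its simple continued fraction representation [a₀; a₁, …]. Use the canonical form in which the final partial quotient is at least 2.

1078634 ÷ 115591 → quotient 9, remainder 38315
115591 ÷ 38315 → quotient 3, remainder 646
38315 ÷ 646 → quotient 59, remainder 201
646 ÷ 201 → quotient 3, remainder 43
201 ÷ 43 → quotient 4, remainder 29
43 ÷ 29 → quotient 1, remainder 14
29 ÷ 14 → quotient 2, remainder 1
14 ÷ 1 → quotient 14, remainder 0

[9; 3, 59, 3, 4, 1, 2, 14]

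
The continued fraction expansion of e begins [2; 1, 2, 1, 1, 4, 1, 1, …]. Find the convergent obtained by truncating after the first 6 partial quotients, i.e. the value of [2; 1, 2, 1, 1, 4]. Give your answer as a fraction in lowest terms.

Start with 4.
1 + 1/(4/1) = 1 + 1/4 = 5/4
1 + 1/(5/4) = 1 + 4/5 = 9/5
2 + 1/(9/5) = 2 + 5/9 = 23/9
1 + 1/(23/9) = 1 + 9/23 = 32/23
2 + 1/(32/23) = 2 + 23/32 = 87/32

87/32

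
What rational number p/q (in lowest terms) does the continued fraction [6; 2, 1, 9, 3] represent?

a_0 = 6: 6/1
a_1 = 2: 13/2
a_2 = 1: 19/3
a_3 = 9: 184/29
a_4 = 3: 571/90

571/90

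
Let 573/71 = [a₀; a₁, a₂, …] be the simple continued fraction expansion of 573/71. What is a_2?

Apply division with remainder until the remainder is 0:
573 = 8·71 + 5, so a_0 = 8
71 = 14·5 + 1, so a_1 = 14
5 = 5·1 + 0, so a_2 = 5

5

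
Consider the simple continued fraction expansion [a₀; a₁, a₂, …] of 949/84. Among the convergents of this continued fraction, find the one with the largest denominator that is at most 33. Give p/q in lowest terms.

a_0 = 11: 11/1  (≤ bound)
a_1 = 3: 34/3  (≤ bound)
a_2 = 2: 79/7  (≤ bound)
a_3 = 1: 113/10  (≤ bound)
a_4 = 3: 418/37  (> 33, stop)

113/10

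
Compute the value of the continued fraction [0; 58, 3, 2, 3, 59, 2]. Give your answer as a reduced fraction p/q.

Collapse the nested fraction from the inside out:
Start with 2.
59 + 1/(2/1) = 59 + 1/2 = 119/2
3 + 1/(119/2) = 3 + 2/119 = 359/119
2 + 1/(359/119) = 2 + 119/359 = 837/359
3 + 1/(837/359) = 3 + 359/837 = 2870/837
58 + 1/(2870/837) = 58 + 837/2870 = 167297/2870
0 + 1/(167297/2870) = 0 + 2870/167297 = 2870/167297

2870/167297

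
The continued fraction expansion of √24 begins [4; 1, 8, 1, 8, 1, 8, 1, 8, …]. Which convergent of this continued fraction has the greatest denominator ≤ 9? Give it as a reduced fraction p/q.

List convergents until the denominator exceeds the bound:
a_0 = 4: 4/1  (≤ bound)
a_1 = 1: 5/1  (≤ bound)
a_2 = 8: 44/9  (≤ bound)
a_3 = 1: 49/10  (> 9, stop)

44/9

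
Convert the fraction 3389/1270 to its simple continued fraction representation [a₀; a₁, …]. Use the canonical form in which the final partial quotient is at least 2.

⌊3389/1270⌋ = 2, remainder 849
⌊1270/849⌋ = 1, remainder 421
⌊849/421⌋ = 2, remainder 7
⌊421/7⌋ = 60, remainder 1
⌊7/1⌋ = 7, remainder 0

[2; 1, 2, 60, 7]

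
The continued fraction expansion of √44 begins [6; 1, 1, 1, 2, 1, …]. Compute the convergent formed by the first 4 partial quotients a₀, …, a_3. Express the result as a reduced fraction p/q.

20/3

Compute successive convergents:
a_0 = 6: 6/1
a_1 = 1: 7/1
a_2 = 1: 13/2
a_3 = 1: 20/3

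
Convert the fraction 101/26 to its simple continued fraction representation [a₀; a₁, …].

101 ÷ 26 → quotient 3, remainder 23
26 ÷ 23 → quotient 1, remainder 3
23 ÷ 3 → quotient 7, remainder 2
3 ÷ 2 → quotient 1, remainder 1
2 ÷ 1 → quotient 2, remainder 0

[3; 1, 7, 1, 2]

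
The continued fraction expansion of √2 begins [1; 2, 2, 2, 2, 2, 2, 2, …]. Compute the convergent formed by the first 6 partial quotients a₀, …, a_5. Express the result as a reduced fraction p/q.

Start with 2.
2 + 1/(2/1) = 2 + 1/2 = 5/2
2 + 1/(5/2) = 2 + 2/5 = 12/5
2 + 1/(12/5) = 2 + 5/12 = 29/12
2 + 1/(29/12) = 2 + 12/29 = 70/29
1 + 1/(70/29) = 1 + 29/70 = 99/70

99/70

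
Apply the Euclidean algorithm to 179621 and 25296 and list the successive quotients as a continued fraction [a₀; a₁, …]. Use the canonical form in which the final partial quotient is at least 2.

Repeatedly divide and take the remainder:
⌊179621/25296⌋ = 7, remainder 2549
⌊25296/2549⌋ = 9, remainder 2355
⌊2549/2355⌋ = 1, remainder 194
⌊2355/194⌋ = 12, remainder 27
⌊194/27⌋ = 7, remainder 5
⌊27/5⌋ = 5, remainder 2
⌊5/2⌋ = 2, remainder 1
⌊2/1⌋ = 2, remainder 0

[7; 9, 1, 12, 7, 5, 2, 2]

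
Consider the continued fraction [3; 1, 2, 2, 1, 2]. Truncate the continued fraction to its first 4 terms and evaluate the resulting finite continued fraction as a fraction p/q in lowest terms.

a_0 = 3: 3/1
a_1 = 1: 4/1
a_2 = 2: 11/3
a_3 = 2: 26/7

26/7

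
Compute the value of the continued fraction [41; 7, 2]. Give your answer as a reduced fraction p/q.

617/15

Start with 2.
7 + 1/(2/1) = 7 + 1/2 = 15/2
41 + 1/(15/2) = 41 + 2/15 = 617/15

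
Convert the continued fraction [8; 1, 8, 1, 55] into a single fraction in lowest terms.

4975/559

Start with 55.
1 + 1/(55/1) = 1 + 1/55 = 56/55
8 + 1/(56/55) = 8 + 55/56 = 503/56
1 + 1/(503/56) = 1 + 56/503 = 559/503
8 + 1/(559/503) = 8 + 503/559 = 4975/559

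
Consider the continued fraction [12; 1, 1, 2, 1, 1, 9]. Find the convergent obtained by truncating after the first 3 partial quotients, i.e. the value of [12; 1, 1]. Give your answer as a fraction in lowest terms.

25/2

a_0 = 12: 12/1
a_1 = 1: 13/1
a_2 = 1: 25/2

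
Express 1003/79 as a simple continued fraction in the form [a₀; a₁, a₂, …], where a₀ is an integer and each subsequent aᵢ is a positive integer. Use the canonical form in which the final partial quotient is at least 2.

[12; 1, 2, 3, 2, 3]

1003 ÷ 79 → quotient 12, remainder 55
79 ÷ 55 → quotient 1, remainder 24
55 ÷ 24 → quotient 2, remainder 7
24 ÷ 7 → quotient 3, remainder 3
7 ÷ 3 → quotient 2, remainder 1
3 ÷ 1 → quotient 3, remainder 0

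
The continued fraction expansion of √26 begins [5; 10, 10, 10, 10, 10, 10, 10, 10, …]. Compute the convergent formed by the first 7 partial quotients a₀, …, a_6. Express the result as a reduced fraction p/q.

a_0 = 5: 5/1
a_1 = 10: 51/10
a_2 = 10: 515/101
a_3 = 10: 5201/1020
a_4 = 10: 52525/10301
a_5 = 10: 530451/104030
a_6 = 10: 5357035/1050601

5357035/1050601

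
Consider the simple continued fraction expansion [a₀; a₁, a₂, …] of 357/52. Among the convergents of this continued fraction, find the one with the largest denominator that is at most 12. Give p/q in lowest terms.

48/7

a_0 = 6: 6/1  (≤ bound)
a_1 = 1: 7/1  (≤ bound)
a_2 = 6: 48/7  (≤ bound)
a_3 = 2: 103/15  (> 12, stop)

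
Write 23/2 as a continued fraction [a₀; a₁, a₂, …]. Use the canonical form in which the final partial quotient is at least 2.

Run the Euclidean algorithm, recording each quotient:
⌊23/2⌋ = 11, remainder 1
⌊2/1⌋ = 2, remainder 0

[11; 2]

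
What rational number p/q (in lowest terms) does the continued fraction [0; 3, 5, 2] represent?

Compute successive convergents:
a_0 = 0: 0/1
a_1 = 3: 1/3
a_2 = 5: 5/16
a_3 = 2: 11/35

11/35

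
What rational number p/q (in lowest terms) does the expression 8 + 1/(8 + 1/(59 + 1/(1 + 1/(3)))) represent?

15567/1916

Start with 3.
1 + 1/(3/1) = 1 + 1/3 = 4/3
59 + 1/(4/3) = 59 + 3/4 = 239/4
8 + 1/(239/4) = 8 + 4/239 = 1916/239
8 + 1/(1916/239) = 8 + 239/1916 = 15567/1916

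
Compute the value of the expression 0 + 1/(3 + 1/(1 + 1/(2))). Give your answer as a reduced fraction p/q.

a_0 = 0: 0/1
a_1 = 3: 1/3
a_2 = 1: 1/4
a_3 = 2: 3/11

3/11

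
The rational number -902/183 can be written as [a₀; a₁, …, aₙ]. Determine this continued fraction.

[-5; 14, 13]

Run the Euclidean algorithm, recording each quotient:
-902 = -5·183 + 13, so a_0 = -5
183 = 14·13 + 1, so a_1 = 14
13 = 13·1 + 0, so a_2 = 13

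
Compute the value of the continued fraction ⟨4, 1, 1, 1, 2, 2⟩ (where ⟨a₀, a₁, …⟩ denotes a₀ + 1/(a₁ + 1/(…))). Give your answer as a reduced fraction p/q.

88/19

Build up convergents one term at a time:
a_0 = 4: 4/1
a_1 = 1: 5/1
a_2 = 1: 9/2
a_3 = 1: 14/3
a_4 = 2: 37/8
a_5 = 2: 88/19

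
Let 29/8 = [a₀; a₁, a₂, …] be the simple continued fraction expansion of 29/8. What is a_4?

29 ÷ 8 → quotient 3, remainder 5
8 ÷ 5 → quotient 1, remainder 3
5 ÷ 3 → quotient 1, remainder 2
3 ÷ 2 → quotient 1, remainder 1
2 ÷ 1 → quotient 2, remainder 0

2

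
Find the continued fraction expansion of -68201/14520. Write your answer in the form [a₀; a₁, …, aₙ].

[-5; 3, 3, 3, 13, 33]

Apply division with remainder until the remainder is 0:
-68201 ÷ 14520 → quotient -5, remainder 4399
14520 ÷ 4399 → quotient 3, remainder 1323
4399 ÷ 1323 → quotient 3, remainder 430
1323 ÷ 430 → quotient 3, remainder 33
430 ÷ 33 → quotient 13, remainder 1
33 ÷ 1 → quotient 33, remainder 0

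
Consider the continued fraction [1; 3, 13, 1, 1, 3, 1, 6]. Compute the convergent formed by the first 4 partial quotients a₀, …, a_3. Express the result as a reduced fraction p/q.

Collapse the nested fraction from the inside out:
Start with 1.
13 + 1/(1/1) = 13 + 1/1 = 14/1
3 + 1/(14/1) = 3 + 1/14 = 43/14
1 + 1/(43/14) = 1 + 14/43 = 57/43

57/43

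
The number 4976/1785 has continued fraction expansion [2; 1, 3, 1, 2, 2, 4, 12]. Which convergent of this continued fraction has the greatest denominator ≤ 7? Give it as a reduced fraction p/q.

List convergents until the denominator exceeds the bound:
a_0 = 2: 2/1  (≤ bound)
a_1 = 1: 3/1  (≤ bound)
a_2 = 3: 11/4  (≤ bound)
a_3 = 1: 14/5  (≤ bound)
a_4 = 2: 39/14  (> 7, stop)

14/5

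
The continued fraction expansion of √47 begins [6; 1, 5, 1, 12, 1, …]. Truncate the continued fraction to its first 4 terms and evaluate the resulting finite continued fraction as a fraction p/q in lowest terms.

48/7

Collapse the nested fraction from the inside out:
Start with 1.
5 + 1/(1/1) = 5 + 1/1 = 6/1
1 + 1/(6/1) = 1 + 1/6 = 7/6
6 + 1/(7/6) = 6 + 6/7 = 48/7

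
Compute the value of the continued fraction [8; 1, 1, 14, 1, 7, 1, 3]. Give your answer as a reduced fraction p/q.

Starting at the tail and folding back:
Start with 3.
1 + 1/(3/1) = 1 + 1/3 = 4/3
7 + 1/(4/3) = 7 + 3/4 = 31/4
1 + 1/(31/4) = 1 + 4/31 = 35/31
14 + 1/(35/31) = 14 + 31/35 = 521/35
1 + 1/(521/35) = 1 + 35/521 = 556/521
1 + 1/(556/521) = 1 + 521/556 = 1077/556
8 + 1/(1077/556) = 8 + 556/1077 = 9172/1077

9172/1077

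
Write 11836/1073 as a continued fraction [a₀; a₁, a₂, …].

11836 ÷ 1073 → quotient 11, remainder 33
1073 ÷ 33 → quotient 32, remainder 17
33 ÷ 17 → quotient 1, remainder 16
17 ÷ 16 → quotient 1, remainder 1
16 ÷ 1 → quotient 16, remainder 0

[11; 32, 1, 1, 16]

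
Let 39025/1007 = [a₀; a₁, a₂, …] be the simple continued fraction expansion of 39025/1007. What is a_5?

⌊39025/1007⌋ = 38, remainder 759
⌊1007/759⌋ = 1, remainder 248
⌊759/248⌋ = 3, remainder 15
⌊248/15⌋ = 16, remainder 8
⌊15/8⌋ = 1, remainder 7
⌊8/7⌋ = 1, remainder 1

1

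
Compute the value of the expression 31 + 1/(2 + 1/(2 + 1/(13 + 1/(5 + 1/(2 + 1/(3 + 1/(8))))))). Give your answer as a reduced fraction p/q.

a_0 = 31: 31/1
a_1 = 2: 63/2
a_2 = 2: 157/5
a_3 = 13: 2104/67
a_4 = 5: 10677/340
a_5 = 2: 23458/747
a_6 = 3: 81051/2581
a_7 = 8: 671866/21395

671866/21395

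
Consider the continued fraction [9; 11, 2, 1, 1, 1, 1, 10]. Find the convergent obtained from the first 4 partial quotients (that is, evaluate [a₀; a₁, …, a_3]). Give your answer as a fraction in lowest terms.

a_0 = 9: 9/1
a_1 = 11: 100/11
a_2 = 2: 209/23
a_3 = 1: 309/34

309/34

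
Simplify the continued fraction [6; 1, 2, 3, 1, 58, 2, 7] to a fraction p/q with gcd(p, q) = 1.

77304/11551

Starting at the tail and folding back:
Start with 7.
2 + 1/(7/1) = 2 + 1/7 = 15/7
58 + 1/(15/7) = 58 + 7/15 = 877/15
1 + 1/(877/15) = 1 + 15/877 = 892/877
3 + 1/(892/877) = 3 + 877/892 = 3553/892
2 + 1/(3553/892) = 2 + 892/3553 = 7998/3553
1 + 1/(7998/3553) = 1 + 3553/7998 = 11551/7998
6 + 1/(11551/7998) = 6 + 7998/11551 = 77304/11551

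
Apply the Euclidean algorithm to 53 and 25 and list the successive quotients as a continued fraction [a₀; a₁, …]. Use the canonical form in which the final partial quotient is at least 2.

53 ÷ 25 → quotient 2, remainder 3
25 ÷ 3 → quotient 8, remainder 1
3 ÷ 1 → quotient 3, remainder 0

[2; 8, 3]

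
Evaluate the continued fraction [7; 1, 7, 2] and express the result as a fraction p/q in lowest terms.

Collapse the nested fraction from the inside out:
Start with 2.
7 + 1/(2/1) = 7 + 1/2 = 15/2
1 + 1/(15/2) = 1 + 2/15 = 17/15
7 + 1/(17/15) = 7 + 15/17 = 134/17

134/17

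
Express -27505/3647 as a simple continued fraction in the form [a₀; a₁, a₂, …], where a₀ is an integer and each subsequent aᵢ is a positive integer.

[-8; 2, 5, 2, 11, 4, 3]

Repeatedly divide and take the remainder:
⌊-27505/3647⌋ = -8, remainder 1671
⌊3647/1671⌋ = 2, remainder 305
⌊1671/305⌋ = 5, remainder 146
⌊305/146⌋ = 2, remainder 13
⌊146/13⌋ = 11, remainder 3
⌊13/3⌋ = 4, remainder 1
⌊3/1⌋ = 3, remainder 0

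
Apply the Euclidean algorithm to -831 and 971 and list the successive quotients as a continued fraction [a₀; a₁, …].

-831 = -1·971 + 140, so a_0 = -1
971 = 6·140 + 131, so a_1 = 6
140 = 1·131 + 9, so a_2 = 1
131 = 14·9 + 5, so a_3 = 14
9 = 1·5 + 4, so a_4 = 1
5 = 1·4 + 1, so a_5 = 1
4 = 4·1 + 0, so a_6 = 4

[-1; 6, 1, 14, 1, 1, 4]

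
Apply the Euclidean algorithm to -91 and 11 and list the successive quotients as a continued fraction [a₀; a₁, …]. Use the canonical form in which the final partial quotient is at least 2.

Apply division with remainder until the remainder is 0:
-91 = -9·11 + 8, so a_0 = -9
11 = 1·8 + 3, so a_1 = 1
8 = 2·3 + 2, so a_2 = 2
3 = 1·2 + 1, so a_3 = 1
2 = 2·1 + 0, so a_4 = 2

[-9; 1, 2, 1, 2]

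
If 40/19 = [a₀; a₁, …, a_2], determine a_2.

2

Run the Euclidean algorithm, recording each quotient:
40 ÷ 19 → quotient 2, remainder 2
19 ÷ 2 → quotient 9, remainder 1
2 ÷ 1 → quotient 2, remainder 0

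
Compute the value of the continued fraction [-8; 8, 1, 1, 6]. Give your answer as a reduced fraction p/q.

-875/111

a_0 = -8: -8/1
a_1 = 8: -63/8
a_2 = 1: -71/9
a_3 = 1: -134/17
a_4 = 6: -875/111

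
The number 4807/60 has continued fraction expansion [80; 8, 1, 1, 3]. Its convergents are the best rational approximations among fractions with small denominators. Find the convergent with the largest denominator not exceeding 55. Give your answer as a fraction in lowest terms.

1362/17

a_0 = 80: 80/1  (≤ bound)
a_1 = 8: 641/8  (≤ bound)
a_2 = 1: 721/9  (≤ bound)
a_3 = 1: 1362/17  (≤ bound)
a_4 = 3: 4807/60  (> 55, stop)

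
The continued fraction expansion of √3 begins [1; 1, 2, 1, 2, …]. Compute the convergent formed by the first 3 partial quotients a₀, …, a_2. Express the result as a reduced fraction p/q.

5/3

Collapse the nested fraction from the inside out:
Start with 2.
1 + 1/(2/1) = 1 + 1/2 = 3/2
1 + 1/(3/2) = 1 + 2/3 = 5/3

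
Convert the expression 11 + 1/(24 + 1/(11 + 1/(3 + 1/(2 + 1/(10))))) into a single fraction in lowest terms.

219163/19849

a_0 = 11: 11/1
a_1 = 24: 265/24
a_2 = 11: 2926/265
a_3 = 3: 9043/819
a_4 = 2: 21012/1903
a_5 = 10: 219163/19849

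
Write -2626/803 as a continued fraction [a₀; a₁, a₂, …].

-2626 = -4·803 + 586, so a_0 = -4
803 = 1·586 + 217, so a_1 = 1
586 = 2·217 + 152, so a_2 = 2
217 = 1·152 + 65, so a_3 = 1
152 = 2·65 + 22, so a_4 = 2
65 = 2·22 + 21, so a_5 = 2
22 = 1·21 + 1, so a_6 = 1
21 = 21·1 + 0, so a_7 = 21

[-4; 1, 2, 1, 2, 2, 1, 21]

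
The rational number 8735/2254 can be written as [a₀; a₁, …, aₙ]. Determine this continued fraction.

[3; 1, 7, 46, 1, 5]

Run the Euclidean algorithm, recording each quotient:
8735 ÷ 2254 → quotient 3, remainder 1973
2254 ÷ 1973 → quotient 1, remainder 281
1973 ÷ 281 → quotient 7, remainder 6
281 ÷ 6 → quotient 46, remainder 5
6 ÷ 5 → quotient 1, remainder 1
5 ÷ 1 → quotient 5, remainder 0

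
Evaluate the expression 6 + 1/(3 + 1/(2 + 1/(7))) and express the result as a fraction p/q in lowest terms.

Starting at the tail and folding back:
Start with 7.
2 + 1/(7/1) = 2 + 1/7 = 15/7
3 + 1/(15/7) = 3 + 7/15 = 52/15
6 + 1/(52/15) = 6 + 15/52 = 327/52

327/52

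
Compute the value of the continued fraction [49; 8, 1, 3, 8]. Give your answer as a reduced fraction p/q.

14194/289

a_0 = 49: 49/1
a_1 = 8: 393/8
a_2 = 1: 442/9
a_3 = 3: 1719/35
a_4 = 8: 14194/289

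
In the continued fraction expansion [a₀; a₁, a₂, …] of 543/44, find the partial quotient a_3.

14

⌊543/44⌋ = 12, remainder 15
⌊44/15⌋ = 2, remainder 14
⌊15/14⌋ = 1, remainder 1
⌊14/1⌋ = 14, remainder 0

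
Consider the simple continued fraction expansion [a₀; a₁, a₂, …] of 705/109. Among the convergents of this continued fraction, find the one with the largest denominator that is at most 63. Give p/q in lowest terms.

304/47

List convergents until the denominator exceeds the bound:
a_0 = 6: 6/1  (≤ bound)
a_1 = 2: 13/2  (≤ bound)
a_2 = 7: 97/15  (≤ bound)
a_3 = 3: 304/47  (≤ bound)
a_4 = 2: 705/109  (> 63, stop)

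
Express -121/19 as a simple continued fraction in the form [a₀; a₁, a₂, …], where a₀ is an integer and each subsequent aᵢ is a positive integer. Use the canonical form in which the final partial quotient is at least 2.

[-7; 1, 1, 1, 2, 2]

⌊-121/19⌋ = -7, remainder 12
⌊19/12⌋ = 1, remainder 7
⌊12/7⌋ = 1, remainder 5
⌊7/5⌋ = 1, remainder 2
⌊5/2⌋ = 2, remainder 1
⌊2/1⌋ = 2, remainder 0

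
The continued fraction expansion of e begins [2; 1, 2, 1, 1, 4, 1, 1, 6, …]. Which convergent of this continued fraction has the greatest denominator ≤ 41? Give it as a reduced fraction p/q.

List convergents until the denominator exceeds the bound:
a_0 = 2: 2/1  (≤ bound)
a_1 = 1: 3/1  (≤ bound)
a_2 = 2: 8/3  (≤ bound)
a_3 = 1: 11/4  (≤ bound)
a_4 = 1: 19/7  (≤ bound)
a_5 = 4: 87/32  (≤ bound)
a_6 = 1: 106/39  (≤ bound)
a_7 = 1: 193/71  (> 41, stop)

106/39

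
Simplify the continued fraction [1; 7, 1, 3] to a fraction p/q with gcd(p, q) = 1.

35/31

Start with 3.
1 + 1/(3/1) = 1 + 1/3 = 4/3
7 + 1/(4/3) = 7 + 3/4 = 31/4
1 + 1/(31/4) = 1 + 4/31 = 35/31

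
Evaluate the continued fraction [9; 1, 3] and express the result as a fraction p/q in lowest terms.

Start with 3.
1 + 1/(3/1) = 1 + 1/3 = 4/3
9 + 1/(4/3) = 9 + 3/4 = 39/4

39/4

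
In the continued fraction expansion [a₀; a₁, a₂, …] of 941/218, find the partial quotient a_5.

2

Run the Euclidean algorithm, recording each quotient:
⌊941/218⌋ = 4, remainder 69
⌊218/69⌋ = 3, remainder 11
⌊69/11⌋ = 6, remainder 3
⌊11/3⌋ = 3, remainder 2
⌊3/2⌋ = 1, remainder 1
⌊2/1⌋ = 2, remainder 0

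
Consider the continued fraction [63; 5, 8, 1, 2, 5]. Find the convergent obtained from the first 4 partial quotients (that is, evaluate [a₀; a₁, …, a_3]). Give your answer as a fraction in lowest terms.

2907/46

Use the convergent recurrence hₖ = aₖ·hₖ₋₁ + hₖ₋₂ (and likewise for the denominators kₖ):
a_0 = 63: 63/1
a_1 = 5: 316/5
a_2 = 8: 2591/41
a_3 = 1: 2907/46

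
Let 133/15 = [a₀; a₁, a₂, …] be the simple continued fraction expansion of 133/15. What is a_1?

133 ÷ 15 → quotient 8, remainder 13
15 ÷ 13 → quotient 1, remainder 2

1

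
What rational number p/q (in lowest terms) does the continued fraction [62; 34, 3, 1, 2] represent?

23385/377

a_0 = 62: 62/1
a_1 = 34: 2109/34
a_2 = 3: 6389/103
a_3 = 1: 8498/137
a_4 = 2: 23385/377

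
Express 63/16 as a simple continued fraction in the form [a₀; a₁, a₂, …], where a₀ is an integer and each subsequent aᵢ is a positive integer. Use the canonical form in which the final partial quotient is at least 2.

[3; 1, 15]

Run the Euclidean algorithm, recording each quotient:
⌊63/16⌋ = 3, remainder 15
⌊16/15⌋ = 1, remainder 1
⌊15/1⌋ = 15, remainder 0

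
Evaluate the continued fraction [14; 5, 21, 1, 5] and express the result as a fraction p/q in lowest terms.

9385/661

Starting at the tail and folding back:
Start with 5.
1 + 1/(5/1) = 1 + 1/5 = 6/5
21 + 1/(6/5) = 21 + 5/6 = 131/6
5 + 1/(131/6) = 5 + 6/131 = 661/131
14 + 1/(661/131) = 14 + 131/661 = 9385/661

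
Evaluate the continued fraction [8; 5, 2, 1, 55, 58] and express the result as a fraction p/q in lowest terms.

Use the convergent recurrence hₖ = aₖ·hₖ₋₁ + hₖ₋₂ (and likewise for the denominators kₖ):
a_0 = 8: 8/1
a_1 = 5: 41/5
a_2 = 2: 90/11
a_3 = 1: 131/16
a_4 = 55: 7295/891
a_5 = 58: 423241/51694

423241/51694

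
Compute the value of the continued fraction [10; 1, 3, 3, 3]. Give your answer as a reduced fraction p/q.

Start with 3.
3 + 1/(3/1) = 3 + 1/3 = 10/3
3 + 1/(10/3) = 3 + 3/10 = 33/10
1 + 1/(33/10) = 1 + 10/33 = 43/33
10 + 1/(43/33) = 10 + 33/43 = 463/43

463/43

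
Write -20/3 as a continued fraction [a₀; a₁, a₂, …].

[-7; 3]

-20 = -7·3 + 1, so a_0 = -7
3 = 3·1 + 0, so a_1 = 3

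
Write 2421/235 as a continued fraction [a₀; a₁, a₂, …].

[10; 3, 3, 4, 2, 2]

2421 ÷ 235 → quotient 10, remainder 71
235 ÷ 71 → quotient 3, remainder 22
71 ÷ 22 → quotient 3, remainder 5
22 ÷ 5 → quotient 4, remainder 2
5 ÷ 2 → quotient 2, remainder 1
2 ÷ 1 → quotient 2, remainder 0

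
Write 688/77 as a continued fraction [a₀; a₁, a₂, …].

[8; 1, 14, 2, 2]

688 = 8·77 + 72, so a_0 = 8
77 = 1·72 + 5, so a_1 = 1
72 = 14·5 + 2, so a_2 = 14
5 = 2·2 + 1, so a_3 = 2
2 = 2·1 + 0, so a_4 = 2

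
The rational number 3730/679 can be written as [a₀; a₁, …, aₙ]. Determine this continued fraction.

3730 ÷ 679 → quotient 5, remainder 335
679 ÷ 335 → quotient 2, remainder 9
335 ÷ 9 → quotient 37, remainder 2
9 ÷ 2 → quotient 4, remainder 1
2 ÷ 1 → quotient 2, remainder 0

[5; 2, 37, 4, 2]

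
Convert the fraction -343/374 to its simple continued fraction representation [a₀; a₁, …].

[-1; 12, 15, 2]

Repeatedly divide and take the remainder:
⌊-343/374⌋ = -1, remainder 31
⌊374/31⌋ = 12, remainder 2
⌊31/2⌋ = 15, remainder 1
⌊2/1⌋ = 2, remainder 0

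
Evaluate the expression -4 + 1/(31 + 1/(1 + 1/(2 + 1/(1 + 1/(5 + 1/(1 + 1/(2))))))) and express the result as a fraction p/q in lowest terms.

-9699/2444

Compute successive convergents:
a_0 = -4: -4/1
a_1 = 31: -123/31
a_2 = 1: -127/32
a_3 = 2: -377/95
a_4 = 1: -504/127
a_5 = 5: -2897/730
a_6 = 1: -3401/857
a_7 = 2: -9699/2444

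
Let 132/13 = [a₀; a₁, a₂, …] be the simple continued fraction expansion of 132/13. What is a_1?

Repeatedly divide and take the remainder:
⌊132/13⌋ = 10, remainder 2
⌊13/2⌋ = 6, remainder 1

6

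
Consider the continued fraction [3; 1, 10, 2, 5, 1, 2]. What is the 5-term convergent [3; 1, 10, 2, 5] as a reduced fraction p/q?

493/126

a_0 = 3: 3/1
a_1 = 1: 4/1
a_2 = 10: 43/11
a_3 = 2: 90/23
a_4 = 5: 493/126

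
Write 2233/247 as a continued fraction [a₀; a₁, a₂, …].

Run the Euclidean algorithm, recording each quotient:
2233 = 9·247 + 10, so a_0 = 9
247 = 24·10 + 7, so a_1 = 24
10 = 1·7 + 3, so a_2 = 1
7 = 2·3 + 1, so a_3 = 2
3 = 3·1 + 0, so a_4 = 3

[9; 24, 1, 2, 3]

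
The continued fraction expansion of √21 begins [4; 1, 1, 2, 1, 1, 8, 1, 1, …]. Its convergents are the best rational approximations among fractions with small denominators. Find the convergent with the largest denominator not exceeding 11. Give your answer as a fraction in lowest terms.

32/7

a_0 = 4: 4/1  (≤ bound)
a_1 = 1: 5/1  (≤ bound)
a_2 = 1: 9/2  (≤ bound)
a_3 = 2: 23/5  (≤ bound)
a_4 = 1: 32/7  (≤ bound)
a_5 = 1: 55/12  (> 11, stop)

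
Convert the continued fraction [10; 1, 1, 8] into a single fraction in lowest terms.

179/17

Start with 8.
1 + 1/(8/1) = 1 + 1/8 = 9/8
1 + 1/(9/8) = 1 + 8/9 = 17/9
10 + 1/(17/9) = 10 + 9/17 = 179/17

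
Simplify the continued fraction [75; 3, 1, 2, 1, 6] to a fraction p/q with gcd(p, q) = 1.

7602/101

Work from the innermost term outward:
Start with 6.
1 + 1/(6/1) = 1 + 1/6 = 7/6
2 + 1/(7/6) = 2 + 6/7 = 20/7
1 + 1/(20/7) = 1 + 7/20 = 27/20
3 + 1/(27/20) = 3 + 20/27 = 101/27
75 + 1/(101/27) = 75 + 27/101 = 7602/101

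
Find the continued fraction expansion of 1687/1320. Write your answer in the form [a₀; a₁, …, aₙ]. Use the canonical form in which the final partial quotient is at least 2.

[1; 3, 1, 1, 2, 11, 1, 5]

⌊1687/1320⌋ = 1, remainder 367
⌊1320/367⌋ = 3, remainder 219
⌊367/219⌋ = 1, remainder 148
⌊219/148⌋ = 1, remainder 71
⌊148/71⌋ = 2, remainder 6
⌊71/6⌋ = 11, remainder 5
⌊6/5⌋ = 1, remainder 1
⌊5/1⌋ = 5, remainder 0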